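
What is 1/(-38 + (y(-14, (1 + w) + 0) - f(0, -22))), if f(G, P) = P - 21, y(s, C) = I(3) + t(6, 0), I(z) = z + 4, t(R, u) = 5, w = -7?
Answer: 1/17 ≈ 0.058824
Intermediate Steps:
I(z) = 4 + z
y(s, C) = 12 (y(s, C) = (4 + 3) + 5 = 7 + 5 = 12)
f(G, P) = -21 + P
1/(-38 + (y(-14, (1 + w) + 0) - f(0, -22))) = 1/(-38 + (12 - (-21 - 22))) = 1/(-38 + (12 - 1*(-43))) = 1/(-38 + (12 + 43)) = 1/(-38 + 55) = 1/17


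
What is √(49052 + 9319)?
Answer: √58371 ≈ 241.60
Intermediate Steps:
√(49052 + 9319) = √58371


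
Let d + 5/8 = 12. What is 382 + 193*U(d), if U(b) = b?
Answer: 20619/8 ≈ 2577.4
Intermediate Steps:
d = 91/8 (d = -5/8 + 12 = 91/8 ≈ 11.375)
382 + 193*U(d) = 382 + 193*(91/8) = 382 + 17563/8 = 20619/8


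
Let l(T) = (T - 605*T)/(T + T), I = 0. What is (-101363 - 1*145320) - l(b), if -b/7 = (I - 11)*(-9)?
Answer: -246381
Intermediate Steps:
b = -693 (b = -7*(0 - 11)*(-9) = -(-77)*(-9) = -7*99 = -693)
l(T) = -302 (l(T) = (-604*T)/((2*T)) = (-604*T)*(1/(2*T)) = -302)
(-101363 - 1*145320) - l(b) = (-101363 - 1*145320) - 1*(-302) = (-101363 - 145320) + 302 = -246683 + 302 = -246381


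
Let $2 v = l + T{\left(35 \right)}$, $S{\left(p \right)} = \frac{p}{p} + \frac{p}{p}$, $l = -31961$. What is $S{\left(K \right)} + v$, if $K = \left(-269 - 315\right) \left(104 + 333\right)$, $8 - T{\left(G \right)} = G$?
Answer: $-15992$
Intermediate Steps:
$T{\left(G \right)} = 8 - G$
$K = -255208$ ($K = \left(-584\right) 437 = -255208$)
$S{\left(p \right)} = 2$ ($S{\left(p \right)} = 1 + 1 = 2$)
$v = -15994$ ($v = \frac{-31961 + \left(8 - 35\right)}{2} = \frac{-31961 - 27}{2} = \frac{1}{2} \left(-31988\right) = -15994$)
$S{\left(K \right)} + v = 2 - 15994 = -15992$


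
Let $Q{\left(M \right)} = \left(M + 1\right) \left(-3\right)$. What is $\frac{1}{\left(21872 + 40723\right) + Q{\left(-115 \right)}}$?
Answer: $\frac{1}{62937} \approx 1.5889 \cdot 10^{-5}$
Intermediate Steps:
$Q{\left(M \right)} = -3 - 3 M$ ($Q{\left(M \right)} = \left(1 + M\right) \left(-3\right) = -3 - 3 M$)
$\frac{1}{\left(21872 + 40723\right) + Q{\left(-115 \right)}} = \frac{1}{\left(21872 + 40723\right) - -342} = \frac{1}{62595 + \left(-3 + 345\right)} = \frac{1}{62595 + 342} = \frac{1}{62937}$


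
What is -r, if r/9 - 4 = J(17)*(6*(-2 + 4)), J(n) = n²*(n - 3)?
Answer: -437004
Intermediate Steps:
J(n) = n²*(-3 + n)
r = 437004 (r = 36 + 9*((17²*(-3 + 17))*(6*(-2 + 4))) = 36 + 9*((289*14)*(6*2)) = 36 + 9*(4046*12) = 36 + 9*48552 = 36 + 436968 = 437004)
-r = -1*437004 = -437004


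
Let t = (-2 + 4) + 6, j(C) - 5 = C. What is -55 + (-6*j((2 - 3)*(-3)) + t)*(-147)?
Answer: 5825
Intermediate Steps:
j(C) = 5 + C
t = 8 (t = 2 + 6 = 8)
-55 + (-6*j((2 - 3)*(-3)) + t)*(-147) = -55 + (-6*(5 + (2 - 3)*(-3)) + 8)*(-147) = -55 + (-6*(5 - 1*(-3)) + 8)*(-147) = -55 + (-6*(5 + 3) + 8)*(-147) = -55 + (-6*8 + 8)*(-147) = -55 + (-48 + 8)*(-147) = -55 - 40*(-147) = -55 + 5880 = 5825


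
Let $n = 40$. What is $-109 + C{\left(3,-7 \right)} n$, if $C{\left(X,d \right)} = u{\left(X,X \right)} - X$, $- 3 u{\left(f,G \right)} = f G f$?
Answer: $-589$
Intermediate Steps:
$u{\left(f,G \right)} = - \frac{G f^{2}}{3}$ ($u{\left(f,G \right)} = - \frac{f G f}{3} = - \frac{G f f}{3} = - \frac{G f^{2}}{3}$)
$C{\left(X,d \right)} = - X - \frac{X^{3}}{3}$ ($C{\left(X,d \right)} = - \frac{X X^{2}}{3} - X = - \frac{X^{3}}{3} - X = - X - \frac{X^{3}}{3}$)
$-109 + C{\left(3,-7 \right)} n = -109 + \left(\left(-1\right) 3 - \frac{3^{3}}{3}\right) 40 = -109 + \left(-3 - 9\right) 40 = -109 - 480 = -589$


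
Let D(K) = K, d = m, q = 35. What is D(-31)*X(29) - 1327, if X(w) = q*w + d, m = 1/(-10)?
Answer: -327889/10 ≈ -32789.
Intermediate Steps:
m = -⅒ ≈ -0.10000
d = -⅒ ≈ -0.10000
X(w) = -⅒ + 35*w (X(w) = 35*w - ⅒ = -⅒ + 35*w)
D(-31)*X(29) - 1327 = -31*(-⅒ + 35*29) - 1327 = -31*(-⅒ + 1015) - 1327 = -31*10149/10 - 1327 = -314619/10 - 1327 = -327889/10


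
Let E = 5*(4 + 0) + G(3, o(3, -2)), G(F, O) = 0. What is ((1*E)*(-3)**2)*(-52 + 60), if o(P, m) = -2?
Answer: 1440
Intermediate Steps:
E = 20 (E = 5*(4 + 0) + 0 = 5*4 + 0 = 20 + 0 = 20)
((1*E)*(-3)**2)*(-52 + 60) = ((1*20)*(-3)**2)*(-52 + 60) = (20*9)*8 = 180*8 = 1440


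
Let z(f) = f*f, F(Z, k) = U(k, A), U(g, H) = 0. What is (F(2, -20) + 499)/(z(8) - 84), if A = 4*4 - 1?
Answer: -499/20 ≈ -24.950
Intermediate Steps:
A = 15 (A = 16 - 1 = 15)
F(Z, k) = 0
z(f) = f²
(F(2, -20) + 499)/(z(8) - 84) = (0 + 499)/(8² - 84) = 499/(64 - 84) = 499/(-20) = 499*(-1/20) = -499/20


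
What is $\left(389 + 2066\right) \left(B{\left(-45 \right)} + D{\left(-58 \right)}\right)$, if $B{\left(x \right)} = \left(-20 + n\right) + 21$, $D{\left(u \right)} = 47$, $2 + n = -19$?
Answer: $66285$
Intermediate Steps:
$n = -21$ ($n = -2 - 19 = -21$)
$B{\left(x \right)} = -20$ ($B{\left(x \right)} = \left(-20 - 21\right) + 21 = -41 + 21 = -20$)
$\left(389 + 2066\right) \left(B{\left(-45 \right)} + D{\left(-58 \right)}\right) = \left(389 + 2066\right) \left(-20 + 47\right) = 2455 \cdot 27 = 66285$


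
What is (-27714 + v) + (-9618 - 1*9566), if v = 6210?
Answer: -40688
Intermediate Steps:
(-27714 + v) + (-9618 - 1*9566) = (-27714 + 6210) + (-9618 - 1*9566) = -21504 + (-9618 - 9566) = -21504 - 19184 = -40688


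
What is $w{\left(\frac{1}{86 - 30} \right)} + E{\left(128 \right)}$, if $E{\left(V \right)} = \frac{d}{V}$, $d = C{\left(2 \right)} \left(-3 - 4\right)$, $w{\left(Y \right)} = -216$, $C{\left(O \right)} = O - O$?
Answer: $-216$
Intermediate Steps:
$C{\left(O \right)} = 0$
$d = 0$ ($d = 0 \left(-3 - 4\right) = 0 \left(-7\right) = 0$)
$E{\left(V \right)} = 0$ ($E{\left(V \right)} = \frac{0}{V} = 0$)
$w{\left(\frac{1}{86 - 30} \right)} + E{\left(128 \right)} = -216 + 0 = -216$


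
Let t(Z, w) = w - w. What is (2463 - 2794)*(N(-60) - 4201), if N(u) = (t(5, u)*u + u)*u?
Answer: 198931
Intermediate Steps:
t(Z, w) = 0
N(u) = u² (N(u) = (0*u + u)*u = (0 + u)*u = u*u = u²)
(2463 - 2794)*(N(-60) - 4201) = (2463 - 2794)*((-60)² - 4201) = -331*(3600 - 4201) = -331*(-601) = 198931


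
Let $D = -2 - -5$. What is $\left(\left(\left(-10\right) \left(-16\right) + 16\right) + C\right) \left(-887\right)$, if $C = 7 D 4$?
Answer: $-230620$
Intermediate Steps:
$D = 3$ ($D = -2 + 5 = 3$)
$C = 84$ ($C = 7 \cdot 3 \cdot 4 = 21 \cdot 4 = 84$)
$\left(\left(\left(-10\right) \left(-16\right) + 16\right) + C\right) \left(-887\right) = \left(\left(\left(-10\right) \left(-16\right) + 16\right) + 84\right) \left(-887\right) = \left(\left(160 + 16\right) + 84\right) \left(-887\right) = \left(176 + 84\right) \left(-887\right) = 260 \left(-887\right) = -230620$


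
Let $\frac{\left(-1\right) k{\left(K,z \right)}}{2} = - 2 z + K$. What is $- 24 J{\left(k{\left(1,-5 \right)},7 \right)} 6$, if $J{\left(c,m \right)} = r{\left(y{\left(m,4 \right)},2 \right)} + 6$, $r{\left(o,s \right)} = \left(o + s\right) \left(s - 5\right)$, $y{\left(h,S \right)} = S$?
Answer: $1728$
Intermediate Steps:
$k{\left(K,z \right)} = - 2 K + 4 z$ ($k{\left(K,z \right)} = - 2 \left(- 2 z + K\right) = - 2 \left(K - 2 z\right) = - 2 K + 4 z$)
$r{\left(o,s \right)} = \left(-5 + s\right) \left(o + s\right)$ ($r{\left(o,s \right)} = \left(o + s\right) \left(-5 + s\right) = \left(-5 + s\right) \left(o + s\right)$)
$J{\left(c,m \right)} = -12$ ($J{\left(c,m \right)} = \left(2^{2} - 20 - 10 + 4 \cdot 2\right) + 6 = \left(4 - 20 - 10 + 8\right) + 6 = -18 + 6 = -12$)
$- 24 J{\left(k{\left(1,-5 \right)},7 \right)} 6 = \left(-24\right) \left(-12\right) 6 = 288 \cdot 6 = 1728$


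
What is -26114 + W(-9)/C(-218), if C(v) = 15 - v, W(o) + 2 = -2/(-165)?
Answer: -1003953058/38445 ≈ -26114.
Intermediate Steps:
W(o) = -328/165 (W(o) = -2 - 2/(-165) = -2 - 2*(-1/165) = -2 + 2/165 = -328/165)
-26114 + W(-9)/C(-218) = -26114 - 328/(165*(15 - 1*(-218))) = -26114 - 328/(165*(15 + 218)) = -26114 - 328/165/233 = -26114 - 328/165*1/233 = -26114 - 328/38445 = -1003953058/38445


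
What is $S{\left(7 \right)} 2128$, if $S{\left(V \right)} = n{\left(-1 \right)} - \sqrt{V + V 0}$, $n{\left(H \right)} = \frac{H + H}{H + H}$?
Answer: $2128 - 2128 \sqrt{7} \approx -3502.2$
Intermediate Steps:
$n{\left(H \right)} = 1$ ($n{\left(H \right)} = \frac{2 H}{2 H} = 2 H \frac{1}{2 H} = 1$)
$S{\left(V \right)} = 1 - \sqrt{V}$ ($S{\left(V \right)} = 1 - \sqrt{V + V 0} = 1 - \sqrt{V + 0} = 1 - \sqrt{V}$)
$S{\left(7 \right)} 2128 = \left(1 - \sqrt{7}\right) 2128 = 2128 - 2128 \sqrt{7}$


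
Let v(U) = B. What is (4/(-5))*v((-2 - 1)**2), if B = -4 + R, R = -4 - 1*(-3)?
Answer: 4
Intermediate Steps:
R = -1 (R = -4 + 3 = -1)
B = -5 (B = -4 - 1 = -5)
v(U) = -5
(4/(-5))*v((-2 - 1)**2) = (4/(-5))*(-5) = (4*(-1/5))*(-5) = -4/5*(-5) = 4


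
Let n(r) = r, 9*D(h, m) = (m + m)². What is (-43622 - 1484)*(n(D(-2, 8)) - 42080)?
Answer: 17070997184/9 ≈ 1.8968e+9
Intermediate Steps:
D(h, m) = 4*m²/9 (D(h, m) = (m + m)²/9 = (2*m)²/9 = (4*m²)/9 = 4*m²/9)
(-43622 - 1484)*(n(D(-2, 8)) - 42080) = (-43622 - 1484)*((4/9)*8² - 42080) = -45106*((4/9)*64 - 42080) = -45106*(256/9 - 42080) = -45106*(-378464/9) = 17070997184/9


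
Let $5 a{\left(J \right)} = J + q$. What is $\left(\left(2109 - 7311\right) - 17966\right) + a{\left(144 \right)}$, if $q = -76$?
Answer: $- \frac{115772}{5} \approx -23154.0$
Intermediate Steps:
$a{\left(J \right)} = - \frac{76}{5} + \frac{J}{5}$ ($a{\left(J \right)} = \frac{J - 76}{5} = \frac{-76 + J}{5} = - \frac{76}{5} + \frac{J}{5}$)
$\left(\left(2109 - 7311\right) - 17966\right) + a{\left(144 \right)} = \left(\left(2109 - 7311\right) - 17966\right) + \left(- \frac{76}{5} + \frac{1}{5} \cdot 144\right) = \left(-5202 - 17966\right) + \left(- \frac{76}{5} + \frac{144}{5}\right) = -23168 + \frac{68}{5} = - \frac{115772}{5}$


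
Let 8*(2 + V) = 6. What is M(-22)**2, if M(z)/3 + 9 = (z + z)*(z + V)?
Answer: 9253764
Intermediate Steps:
V = -5/4 (V = -2 + (1/8)*6 = -2 + 3/4 = -5/4 ≈ -1.2500)
M(z) = -27 + 6*z*(-5/4 + z) (M(z) = -27 + 3*((z + z)*(z - 5/4)) = -27 + 3*((2*z)*(-5/4 + z)) = -27 + 3*(2*z*(-5/4 + z)) = -27 + 6*z*(-5/4 + z))
M(-22)**2 = (-27 + 6*(-22)**2 - 15/2*(-22))**2 = (-27 + 6*484 + 165)**2 = (-27 + 2904 + 165)**2 = 3042**2 = 9253764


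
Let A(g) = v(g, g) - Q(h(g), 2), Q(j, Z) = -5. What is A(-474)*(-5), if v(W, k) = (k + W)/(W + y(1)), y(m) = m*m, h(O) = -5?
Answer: -16565/473 ≈ -35.021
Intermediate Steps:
y(m) = m**2
v(W, k) = (W + k)/(1 + W) (v(W, k) = (k + W)/(W + 1**2) = (W + k)/(W + 1) = (W + k)/(1 + W))
A(g) = 5 + 2*g/(1 + g) (A(g) = (g + g)/(1 + g) - 1*(-5) = (2*g)/(1 + g) + 5 = 2*g/(1 + g) + 5 = 5 + 2*g/(1 + g))
A(-474)*(-5) = ((5 + 7*(-474))/(1 - 474))*(-5) = ((5 - 3318)/(-473))*(-5) = -1/473*(-3313)*(-5) = (3313/473)*(-5) = -16565/473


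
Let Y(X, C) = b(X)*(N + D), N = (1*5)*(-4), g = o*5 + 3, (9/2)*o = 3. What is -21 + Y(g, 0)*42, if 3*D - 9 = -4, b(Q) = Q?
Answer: -14693/3 ≈ -4897.7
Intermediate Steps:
o = ⅔ (o = (2/9)*3 = ⅔ ≈ 0.66667)
D = 5/3 (D = 3 + (⅓)*(-4) = 3 - 4/3 = 5/3 ≈ 1.6667)
g = 19/3 (g = (⅔)*5 + 3 = 10/3 + 3 = 19/3 ≈ 6.3333)
N = -20 (N = 5*(-4) = -20)
Y(X, C) = -55*X/3 (Y(X, C) = X*(-20 + 5/3) = X*(-55/3) = -55*X/3)
-21 + Y(g, 0)*42 = -21 - 55/3*19/3*42 = -21 - 1045/9*42 = -21 - 14630/3 = -14693/3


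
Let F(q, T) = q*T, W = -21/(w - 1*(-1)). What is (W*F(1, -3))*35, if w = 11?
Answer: 735/4 ≈ 183.75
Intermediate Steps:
W = -7/4 (W = -21/(11 - 1*(-1)) = -21/(11 + 1) = -21/12 = -21*1/12 = -7/4 ≈ -1.7500)
F(q, T) = T*q
(W*F(1, -3))*35 = -(-21)/4*35 = -7/4*(-3)*35 = (21/4)*35 = 735/4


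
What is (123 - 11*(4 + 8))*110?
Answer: -990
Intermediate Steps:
(123 - 11*(4 + 8))*110 = (123 - 11*12)*110 = (123 - 132)*110 = -9*110 = -990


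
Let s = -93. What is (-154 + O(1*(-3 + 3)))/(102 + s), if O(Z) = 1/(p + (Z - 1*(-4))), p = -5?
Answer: -155/9 ≈ -17.222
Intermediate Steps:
O(Z) = 1/(-1 + Z) (O(Z) = 1/(-5 + (Z - 1*(-4))) = 1/(-5 + (Z + 4)) = 1/(-5 + (4 + Z)) = 1/(-1 + Z))
(-154 + O(1*(-3 + 3)))/(102 + s) = (-154 + 1/(-1 + 1*(-3 + 3)))/(102 - 93) = (-154 + 1/(-1 + 1*0))/9 = (-154 + 1/(-1 + 0))*(⅑) = (-154 + 1/(-1))*(⅑) = (-154 - 1)*(⅑) = -155*⅑ = -155/9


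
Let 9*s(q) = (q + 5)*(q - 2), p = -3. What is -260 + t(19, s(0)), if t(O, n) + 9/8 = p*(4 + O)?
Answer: -2641/8 ≈ -330.13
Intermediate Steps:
s(q) = (-2 + q)*(5 + q)/9 (s(q) = ((q + 5)*(q - 2))/9 = ((5 + q)*(-2 + q))/9 = ((-2 + q)*(5 + q))/9 = (-2 + q)*(5 + q)/9)
t(O, n) = -105/8 - 3*O (t(O, n) = -9/8 - 3*(4 + O) = -9/8 + (-12 - 3*O) = -105/8 - 3*O)
-260 + t(19, s(0)) = -260 + (-105/8 - 3*19) = -260 + (-105/8 - 57) = -260 - 561/8 = -2641/8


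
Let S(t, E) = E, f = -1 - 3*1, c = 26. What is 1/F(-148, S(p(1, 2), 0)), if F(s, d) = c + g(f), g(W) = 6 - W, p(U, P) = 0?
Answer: 1/36 ≈ 0.027778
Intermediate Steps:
f = -4 (f = -1 - 3 = -4)
F(s, d) = 36 (F(s, d) = 26 + (6 - 1*(-4)) = 26 + (6 + 4) = 26 + 10 = 36)
1/F(-148, S(p(1, 2), 0)) = 1/36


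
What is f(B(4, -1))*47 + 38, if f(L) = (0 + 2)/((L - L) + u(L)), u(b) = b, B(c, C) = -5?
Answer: 96/5 ≈ 19.200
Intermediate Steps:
f(L) = 2/L (f(L) = (0 + 2)/((L - L) + L) = 2/(0 + L) = 2/L)
f(B(4, -1))*47 + 38 = (2/(-5))*47 + 38 = (2*(-1/5))*47 + 38 = -2/5*47 + 38 = -94/5 + 38 = 96/5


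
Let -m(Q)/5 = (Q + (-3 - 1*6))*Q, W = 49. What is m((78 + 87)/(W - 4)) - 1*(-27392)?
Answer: 247408/9 ≈ 27490.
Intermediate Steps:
m(Q) = -5*Q*(-9 + Q) (m(Q) = -5*(Q + (-3 - 1*6))*Q = -5*(Q + (-3 - 6))*Q = -5*(Q - 9)*Q = -5*(-9 + Q)*Q = -5*Q*(-9 + Q))
m((78 + 87)/(W - 4)) - 1*(-27392) = 5*((78 + 87)/(49 - 4))*(9 - (78 + 87)/(49 - 4)) - 1*(-27392) = 5*(165/45)*(9 - 165/45) + 27392 = 5*(165*(1/45))*(9 - 165/45) + 27392 = 5*(11/3)*(9 - 1*11/3) + 27392 = 5*(11/3)*(9 - 11/3) + 27392 = 5*(11/3)*(16/3) + 27392 = 880/9 + 27392 = 247408/9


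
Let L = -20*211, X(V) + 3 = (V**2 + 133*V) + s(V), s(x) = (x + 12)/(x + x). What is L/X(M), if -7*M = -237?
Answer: -6534248/8743789 ≈ -0.74730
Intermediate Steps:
M = 237/7 (M = -1/7*(-237) = 237/7 ≈ 33.857)
s(x) = (12 + x)/(2*x) (s(x) = (12 + x)/((2*x)) = (12 + x)*(1/(2*x)) = (12 + x)/(2*x))
X(V) = -3 + V**2 + 133*V + (12 + V)/(2*V) (X(V) = -3 + ((V**2 + 133*V) + (12 + V)/(2*V)) = -3 + (V**2 + 133*V + (12 + V)/(2*V)) = -3 + V**2 + 133*V + (12 + V)/(2*V))
L = -4220
L/X(M) = -4220/(-5/2 + (237/7)**2 + 6/(237/7) + 133*(237/7)) = -4220/(-5/2 + 56169/49 + 6*(7/237) + 4503) = -4220/(-5/2 + 56169/49 + 14/79 + 4503) = -4220/43718945/7742 = -4220*7742/43718945 = -6534248/8743789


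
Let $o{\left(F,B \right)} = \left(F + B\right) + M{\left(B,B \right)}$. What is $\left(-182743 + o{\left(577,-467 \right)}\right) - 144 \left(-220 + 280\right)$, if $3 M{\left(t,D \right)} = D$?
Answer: $- \frac{574286}{3} \approx -1.9143 \cdot 10^{5}$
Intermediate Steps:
$M{\left(t,D \right)} = \frac{D}{3}$
$o{\left(F,B \right)} = F + \frac{4 B}{3}$ ($o{\left(F,B \right)} = \left(F + B\right) + \frac{B}{3} = \left(B + F\right) + \frac{B}{3} = F + \frac{4 B}{3}$)
$\left(-182743 + o{\left(577,-467 \right)}\right) - 144 \left(-220 + 280\right) = \left(-182743 + \left(577 + \frac{4}{3} \left(-467\right)\right)\right) - 144 \left(-220 + 280\right) = \left(-182743 + \left(577 - \frac{1868}{3}\right)\right) - 8640 = \left(-182743 - \frac{137}{3}\right) - 8640 = - \frac{548366}{3} - 8640 = - \frac{574286}{3}$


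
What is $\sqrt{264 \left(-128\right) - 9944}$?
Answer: $2 i \sqrt{10934} \approx 209.13 i$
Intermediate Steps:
$\sqrt{264 \left(-128\right) - 9944} = \sqrt{-33792 - 9944} = \sqrt{-43736} = 2 i \sqrt{10934}$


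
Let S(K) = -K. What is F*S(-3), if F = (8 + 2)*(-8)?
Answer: -240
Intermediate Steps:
F = -80 (F = 10*(-8) = -80)
F*S(-3) = -(-80)*(-3) = -80*3 = -240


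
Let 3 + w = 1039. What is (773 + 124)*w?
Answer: 929292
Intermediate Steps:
w = 1036 (w = -3 + 1039 = 1036)
(773 + 124)*w = (773 + 124)*1036 = 897*1036 = 929292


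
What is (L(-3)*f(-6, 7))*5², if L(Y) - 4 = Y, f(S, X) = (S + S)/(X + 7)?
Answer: -150/7 ≈ -21.429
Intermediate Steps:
f(S, X) = 2*S/(7 + X) (f(S, X) = (2*S)/(7 + X) = 2*S/(7 + X))
L(Y) = 4 + Y
(L(-3)*f(-6, 7))*5² = ((4 - 3)*(2*(-6)/(7 + 7)))*5² = (1*(2*(-6)/14))*25 = (1*(2*(-6)*(1/14)))*25 = (1*(-6/7))*25 = -6/7*25 = -150/7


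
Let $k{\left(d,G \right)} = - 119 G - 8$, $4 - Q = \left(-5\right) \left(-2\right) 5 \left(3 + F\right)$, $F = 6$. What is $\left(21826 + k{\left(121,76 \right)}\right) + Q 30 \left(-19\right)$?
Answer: $266994$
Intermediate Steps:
$Q = -446$ ($Q = 4 - \left(-5\right) \left(-2\right) 5 \left(3 + 6\right) = 4 - 10 \cdot 5 \cdot 9 = 4 - 10 \cdot 45 = 4 - 450 = -446$)
$k{\left(d,G \right)} = -8 - 119 G$
$\left(21826 + k{\left(121,76 \right)}\right) + Q 30 \left(-19\right) = \left(21826 - 9052\right) + \left(-446\right) 30 \left(-19\right) = \left(21826 - 9052\right) - -254220 = \left(21826 - 9052\right) + 254220 = 12774 + 254220 = 266994$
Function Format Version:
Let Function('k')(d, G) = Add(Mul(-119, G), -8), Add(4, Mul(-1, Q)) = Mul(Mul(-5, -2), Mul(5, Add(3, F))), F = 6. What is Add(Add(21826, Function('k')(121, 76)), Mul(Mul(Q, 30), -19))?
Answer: 266994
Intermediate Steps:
Q = -446 (Q = Add(4, Mul(-1, Mul(Mul(-5, -2), Mul(5, Add(3, 6))))) = Add(4, Mul(-1, Mul(10, Mul(5, 9)))) = Add(4, Mul(-1, Mul(10, 45))) = Add(4, Mul(-1, 450)) = Add(4, -450) = -446)
Function('k')(d, G) = Add(-8, Mul(-119, G))
Add(Add(21826, Function('k')(121, 76)), Mul(Mul(Q, 30), -19)) = Add(Add(21826, Add(-8, Mul(-119, 76))), Mul(Mul(-446, 30), -19)) = Add(Add(21826, Add(-8, -9044)), Mul(-13380, -19)) = Add(Add(21826, -9052), 254220) = Add(12774, 254220) = 266994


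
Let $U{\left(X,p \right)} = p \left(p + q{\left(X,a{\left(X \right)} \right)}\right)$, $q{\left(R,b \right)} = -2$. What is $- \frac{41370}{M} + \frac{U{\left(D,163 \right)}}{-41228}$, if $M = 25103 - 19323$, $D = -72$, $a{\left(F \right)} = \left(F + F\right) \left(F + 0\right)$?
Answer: $- \frac{92864345}{11914892} \approx -7.794$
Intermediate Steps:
$a{\left(F \right)} = 2 F^{2}$ ($a{\left(F \right)} = 2 F F = 2 F^{2}$)
$M = 5780$
$U{\left(X,p \right)} = p \left(-2 + p\right)$ ($U{\left(X,p \right)} = p \left(p - 2\right) = p \left(-2 + p\right)$)
$- \frac{41370}{M} + \frac{U{\left(D,163 \right)}}{-41228} = - \frac{41370}{5780} + \frac{163 \left(-2 + 163\right)}{-41228} = \left(-41370\right) \frac{1}{5780} + 163 \cdot 161 \left(- \frac{1}{41228}\right) = - \frac{4137}{578} + 26243 \left(- \frac{1}{41228}\right) = - \frac{4137}{578} - \frac{26243}{41228} = - \frac{92864345}{11914892}$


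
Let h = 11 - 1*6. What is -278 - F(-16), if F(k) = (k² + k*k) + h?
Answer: -795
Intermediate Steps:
h = 5 (h = 11 - 6 = 5)
F(k) = 5 + 2*k² (F(k) = (k² + k*k) + 5 = (k² + k²) + 5 = 2*k² + 5 = 5 + 2*k²)
-278 - F(-16) = -278 - (5 + 2*(-16)²) = -278 - (5 + 2*256) = -278 - (5 + 512) = -278 - 1*517 = -278 - 517 = -795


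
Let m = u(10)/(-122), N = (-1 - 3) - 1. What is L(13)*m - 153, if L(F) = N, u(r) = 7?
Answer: -18631/122 ≈ -152.71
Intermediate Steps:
N = -5 (N = -4 - 1 = -5)
L(F) = -5
m = -7/122 (m = 7/(-122) = 7*(-1/122) = -7/122 ≈ -0.057377)
L(13)*m - 153 = -5*(-7/122) - 153 = 35/122 - 153 = -18631/122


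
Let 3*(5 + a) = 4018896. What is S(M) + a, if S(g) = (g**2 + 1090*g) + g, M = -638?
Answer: 1050613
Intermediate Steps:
a = 1339627 (a = -5 + (1/3)*4018896 = -5 + 1339632 = 1339627)
S(g) = g**2 + 1091*g
S(M) + a = -638*(1091 - 638) + 1339627 = -638*453 + 1339627 = -289014 + 1339627 = 1050613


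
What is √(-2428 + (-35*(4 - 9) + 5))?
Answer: 2*I*√562 ≈ 47.413*I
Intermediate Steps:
√(-2428 + (-35*(4 - 9) + 5)) = √(-2428 + (-35*(-5) + 5)) = √(-2428 + (175 + 5)) = √(-2428 + 180) = √(-2248) = 2*I*√562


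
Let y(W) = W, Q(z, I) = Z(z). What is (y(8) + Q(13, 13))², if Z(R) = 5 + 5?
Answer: 324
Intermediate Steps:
Z(R) = 10
Q(z, I) = 10
(y(8) + Q(13, 13))² = (8 + 10)² = 18² = 324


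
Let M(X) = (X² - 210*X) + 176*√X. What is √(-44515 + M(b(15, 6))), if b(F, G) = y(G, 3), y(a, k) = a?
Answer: √(-45739 + 176*√6) ≈ 212.86*I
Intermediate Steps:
b(F, G) = G
M(X) = X² - 210*X + 176*√X
√(-44515 + M(b(15, 6))) = √(-44515 + (6² - 210*6 + 176*√6)) = √(-44515 + (36 - 1260 + 176*√6)) = √(-44515 + (-1224 + 176*√6)) = √(-45739 + 176*√6)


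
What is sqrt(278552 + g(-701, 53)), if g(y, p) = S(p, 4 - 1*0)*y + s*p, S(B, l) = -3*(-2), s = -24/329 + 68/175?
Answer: sqrt(742432401102)/1645 ≈ 523.80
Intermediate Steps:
s = 2596/8225 (s = -24*1/329 + 68*(1/175) = -24/329 + 68/175 = 2596/8225 ≈ 0.31562)
S(B, l) = 6
g(y, p) = 6*y + 2596*p/8225
sqrt(278552 + g(-701, 53)) = sqrt(278552 + (6*(-701) + (2596/8225)*53)) = sqrt(278552 + (-4206 + 137588/8225)) = sqrt(278552 - 34456762/8225) = sqrt(2256633438/8225) = sqrt(742432401102)/1645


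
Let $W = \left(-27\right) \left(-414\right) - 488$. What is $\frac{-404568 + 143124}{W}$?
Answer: $- \frac{130722}{5345} \approx -24.457$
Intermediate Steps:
$W = 10690$ ($W = 11178 - 488 = 10690$)
$\frac{-404568 + 143124}{W} = \frac{-404568 + 143124}{10690} = \left(-261444\right) \frac{1}{10690} = - \frac{130722}{5345}$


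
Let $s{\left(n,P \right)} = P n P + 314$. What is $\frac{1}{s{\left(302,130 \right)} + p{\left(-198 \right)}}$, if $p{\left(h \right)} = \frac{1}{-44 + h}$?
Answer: $\frac{242}{1235195587} \approx 1.9592 \cdot 10^{-7}$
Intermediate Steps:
$s{\left(n,P \right)} = 314 + n P^{2}$ ($s{\left(n,P \right)} = n P^{2} + 314 = 314 + n P^{2}$)
$\frac{1}{s{\left(302,130 \right)} + p{\left(-198 \right)}} = \frac{1}{\left(314 + 302 \cdot 130^{2}\right) + \frac{1}{-44 - 198}} = \frac{1}{\left(314 + 302 \cdot 16900\right) + \frac{1}{-242}} = \frac{1}{\left(314 + 5103800\right) - \frac{1}{242}} = \frac{1}{5104114 - \frac{1}{242}} = \frac{1}{\frac{1235195587}{242}} = \frac{242}{1235195587}$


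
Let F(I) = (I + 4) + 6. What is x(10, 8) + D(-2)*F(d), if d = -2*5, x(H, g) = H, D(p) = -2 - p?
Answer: 10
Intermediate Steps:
d = -10
F(I) = 10 + I (F(I) = (4 + I) + 6 = 10 + I)
x(10, 8) + D(-2)*F(d) = 10 + (-2 - 1*(-2))*(10 - 10) = 10 + (-2 + 2)*0 = 10 + 0*0 = 10 + 0 = 10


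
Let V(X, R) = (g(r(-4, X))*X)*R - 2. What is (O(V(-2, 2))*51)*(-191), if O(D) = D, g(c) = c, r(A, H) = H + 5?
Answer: 136374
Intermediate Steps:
r(A, H) = 5 + H
V(X, R) = -2 + R*X*(5 + X) (V(X, R) = ((5 + X)*X)*R - 2 = (X*(5 + X))*R - 2 = R*X*(5 + X) - 2 = -2 + R*X*(5 + X))
(O(V(-2, 2))*51)*(-191) = ((-2 + 2*(-2)*(5 - 2))*51)*(-191) = ((-2 + 2*(-2)*3)*51)*(-191) = ((-2 - 12)*51)*(-191) = -14*51*(-191) = -714*(-191) = 136374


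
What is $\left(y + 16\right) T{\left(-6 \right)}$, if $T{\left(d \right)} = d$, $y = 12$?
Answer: $-168$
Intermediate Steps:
$\left(y + 16\right) T{\left(-6 \right)} = \left(12 + 16\right) \left(-6\right) = 28 \left(-6\right) = -168$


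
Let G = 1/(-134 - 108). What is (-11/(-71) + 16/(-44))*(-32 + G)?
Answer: 1262435/189002 ≈ 6.6795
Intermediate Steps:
G = -1/242 (G = 1/(-242) = -1/242 ≈ -0.0041322)
(-11/(-71) + 16/(-44))*(-32 + G) = (-11/(-71) + 16/(-44))*(-32 - 1/242) = (-11*(-1/71) + 16*(-1/44))*(-7745/242) = (11/71 - 4/11)*(-7745/242) = -163/781*(-7745/242) = 1262435/189002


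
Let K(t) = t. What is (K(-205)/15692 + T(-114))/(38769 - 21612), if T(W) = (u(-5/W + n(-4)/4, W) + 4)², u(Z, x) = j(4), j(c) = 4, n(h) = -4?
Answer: 1004083/269227644 ≈ 0.0037295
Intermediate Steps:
u(Z, x) = 4
T(W) = 64 (T(W) = (4 + 4)² = 8² = 64)
(K(-205)/15692 + T(-114))/(38769 - 21612) = (-205/15692 + 64)/(38769 - 21612) = (-205*1/15692 + 64)/17157 = (-205/15692 + 64)*(1/17157) = (1004083/15692)*(1/17157) = 1004083/269227644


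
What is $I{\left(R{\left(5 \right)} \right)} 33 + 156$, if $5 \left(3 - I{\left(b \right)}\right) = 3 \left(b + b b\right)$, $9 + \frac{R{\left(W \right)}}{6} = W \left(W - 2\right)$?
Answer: $- \frac{130593}{5} \approx -26119.0$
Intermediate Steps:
$R{\left(W \right)} = -54 + 6 W \left(-2 + W\right)$ ($R{\left(W \right)} = -54 + 6 W \left(W - 2\right) = -54 + 6 W \left(-2 + W\right)$)
$I{\left(b \right)} = 3 - \frac{3 b}{5} - \frac{3 b^{2}}{5}$ ($I{\left(b \right)} = 3 - \frac{3 \left(b + b b\right)}{5} = 3 - \frac{3 \left(b + b^{2}\right)}{5} = 3 - \frac{3 b + 3 b^{2}}{5} = 3 - \left(\frac{3 b}{5} + \frac{3 b^{2}}{5}\right) = 3 - \frac{3 b}{5} - \frac{3 b^{2}}{5}$)
$I{\left(R{\left(5 \right)} \right)} 33 + 156 = \left(3 - \frac{3 \left(-54 - 60 + 6 \cdot 5^{2}\right)}{5} - \frac{3 \left(-54 - 60 + 6 \cdot 5^{2}\right)^{2}}{5}\right) 33 + 156 = \left(3 - \frac{3 \left(-54 - 60 + 6 \cdot 25\right)}{5} - \frac{3 \left(-54 - 60 + 6 \cdot 25\right)^{2}}{5}\right) 33 + 156 = \left(3 - \frac{3 \left(-54 - 60 + 150\right)}{5} - \frac{3 \left(-54 - 60 + 150\right)^{2}}{5}\right) 33 + 156 = \left(3 - \frac{108}{5} - \frac{3 \cdot 36^{2}}{5}\right) 33 + 156 = \left(3 - \frac{108}{5} - \frac{3888}{5}\right) 33 + 156 = \left(- \frac{3981}{5}\right) 33 + 156 = - \frac{131373}{5} + 156 = - \frac{130593}{5}$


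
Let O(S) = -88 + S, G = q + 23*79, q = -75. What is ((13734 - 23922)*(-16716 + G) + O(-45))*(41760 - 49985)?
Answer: -1254764702275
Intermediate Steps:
G = 1742 (G = -75 + 23*79 = -75 + 1817 = 1742)
((13734 - 23922)*(-16716 + G) + O(-45))*(41760 - 49985) = ((13734 - 23922)*(-16716 + 1742) + (-88 - 45))*(41760 - 49985) = (-10188*(-14974) - 133)*(-8225) = (152555112 - 133)*(-8225) = 152554979*(-8225) = -1254764702275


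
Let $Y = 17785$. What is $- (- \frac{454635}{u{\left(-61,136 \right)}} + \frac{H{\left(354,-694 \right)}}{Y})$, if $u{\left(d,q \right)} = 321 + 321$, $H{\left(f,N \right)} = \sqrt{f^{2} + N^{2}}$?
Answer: $\frac{151545}{214} - \frac{2 \sqrt{151738}}{17785} \approx 708.11$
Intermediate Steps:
$H{\left(f,N \right)} = \sqrt{N^{2} + f^{2}}$
$u{\left(d,q \right)} = 642$
$- (- \frac{454635}{u{\left(-61,136 \right)}} + \frac{H{\left(354,-694 \right)}}{Y}) = - (- \frac{454635}{642} + \frac{\sqrt{\left(-694\right)^{2} + 354^{2}}}{17785}) = - (\left(-454635\right) \frac{1}{642} + \sqrt{481636 + 125316} \cdot \frac{1}{17785}) = - (- \frac{151545}{214} + \sqrt{606952} \cdot \frac{1}{17785}) = - (- \frac{151545}{214} + 2 \sqrt{151738} \cdot \frac{1}{17785}) = - (- \frac{151545}{214} + \frac{2 \sqrt{151738}}{17785}) = \frac{151545}{214} - \frac{2 \sqrt{151738}}{17785}$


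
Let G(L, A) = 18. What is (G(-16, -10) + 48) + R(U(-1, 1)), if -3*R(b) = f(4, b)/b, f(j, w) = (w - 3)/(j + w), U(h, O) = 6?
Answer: 3959/60 ≈ 65.983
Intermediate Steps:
f(j, w) = (-3 + w)/(j + w)
R(b) = -(-3 + b)/(3*b*(4 + b)) (R(b) = -(-3 + b)/(4 + b)/(3*b) = -(-3 + b)/(3*b*(4 + b)))
(G(-16, -10) + 48) + R(U(-1, 1)) = (18 + 48) + (⅓)*(3 - 1*6)/(6*(4 + 6)) = 66 + (⅓)*(⅙)*(3 - 6)/10 = 66 + (⅓)*(⅙)*(⅒)*(-3) = 66 - 1/60 = 3959/60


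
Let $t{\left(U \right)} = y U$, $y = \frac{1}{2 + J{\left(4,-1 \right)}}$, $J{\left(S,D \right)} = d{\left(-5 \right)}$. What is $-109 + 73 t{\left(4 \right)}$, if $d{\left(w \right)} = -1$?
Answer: $183$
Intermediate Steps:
$J{\left(S,D \right)} = -1$
$y = 1$ ($y = \frac{1}{2 - 1} = 1^{-1} = 1$)
$t{\left(U \right)} = U$ ($t{\left(U \right)} = 1 U = U$)
$-109 + 73 t{\left(4 \right)} = -109 + 73 \cdot 4 = -109 + 292 = 183$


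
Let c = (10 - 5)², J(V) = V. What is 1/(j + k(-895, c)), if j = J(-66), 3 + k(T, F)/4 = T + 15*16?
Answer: -1/2698 ≈ -0.00037064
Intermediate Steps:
c = 25 (c = 5² = 25)
k(T, F) = 948 + 4*T (k(T, F) = -12 + 4*(T + 15*16) = -12 + 4*(T + 240) = -12 + 4*(240 + T) = -12 + (960 + 4*T) = 948 + 4*T)
j = -66
1/(j + k(-895, c)) = 1/(-66 + (948 + 4*(-895))) = 1/(-66 + (948 - 3580)) = 1/(-66 - 2632) = 1/(-2698) = -1/2698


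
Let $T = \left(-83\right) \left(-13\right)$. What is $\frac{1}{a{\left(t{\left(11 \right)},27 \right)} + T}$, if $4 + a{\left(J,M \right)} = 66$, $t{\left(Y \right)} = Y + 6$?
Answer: $\frac{1}{1141} \approx 0.00087642$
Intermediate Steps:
$t{\left(Y \right)} = 6 + Y$
$a{\left(J,M \right)} = 62$ ($a{\left(J,M \right)} = -4 + 66 = 62$)
$T = 1079$
$\frac{1}{a{\left(t{\left(11 \right)},27 \right)} + T} = \frac{1}{62 + 1079} = \frac{1}{1141}$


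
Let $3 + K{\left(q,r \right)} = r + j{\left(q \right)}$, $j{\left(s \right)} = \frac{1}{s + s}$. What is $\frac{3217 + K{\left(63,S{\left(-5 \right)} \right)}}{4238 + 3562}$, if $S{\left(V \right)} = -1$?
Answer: $\frac{404839}{982800} \approx 0.41192$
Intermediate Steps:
$j{\left(s \right)} = \frac{1}{2 s}$
$K{\left(q,r \right)} = -3 + r + \frac{1}{2 q}$ ($K{\left(q,r \right)} = -3 + \left(r + \frac{1}{2 q}\right) = -3 + r + \frac{1}{2 q}$)
$\frac{3217 + K{\left(63,S{\left(-5 \right)} \right)}}{4238 + 3562} = \frac{3217 - \left(4 - \frac{1}{126}\right)}{4238 + 3562} = \frac{3217 - \frac{503}{126}}{7800} = \left(3217 - \frac{503}{126}\right) \frac{1}{7800} = \frac{404839}{126} \cdot \frac{1}{7800} = \frac{404839}{982800}$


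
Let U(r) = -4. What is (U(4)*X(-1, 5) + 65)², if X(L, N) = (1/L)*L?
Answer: 3721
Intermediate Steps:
X(L, N) = 1 (X(L, N) = L/L = 1)
(U(4)*X(-1, 5) + 65)² = (-4*1 + 65)² = (-4 + 65)² = 61² = 3721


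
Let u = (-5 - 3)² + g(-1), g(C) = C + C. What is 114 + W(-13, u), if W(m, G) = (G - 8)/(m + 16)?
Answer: 132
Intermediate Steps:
g(C) = 2*C
u = 62 (u = (-5 - 3)² + 2*(-1) = (-8)² - 2 = 64 - 2 = 62)
W(m, G) = (-8 + G)/(16 + m)
114 + W(-13, u) = 114 + (-8 + 62)/(16 - 13) = 114 + 54/3 = 114 + (⅓)*54 = 114 + 18 = 132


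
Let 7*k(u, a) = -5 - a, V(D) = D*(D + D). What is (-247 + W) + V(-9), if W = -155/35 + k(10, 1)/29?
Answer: -18160/203 ≈ -89.458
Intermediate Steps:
V(D) = 2*D² (V(D) = D*(2*D) = 2*D²)
k(u, a) = -5/7 - a/7 (k(u, a) = (-5 - a)/7 = -5/7 - a/7)
W = -905/203 (W = -155/35 + (-5/7 - ⅐*1)/29 = -155*1/35 + (-5/7 - ⅐)*(1/29) = -31/7 - 6/7*1/29 = -31/7 - 6/203 = -905/203 ≈ -4.4581)
(-247 + W) + V(-9) = (-247 - 905/203) + 2*(-9)² = -51046/203 + 2*81 = -51046/203 + 162 = -18160/203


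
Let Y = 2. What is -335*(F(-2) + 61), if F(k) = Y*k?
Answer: -19095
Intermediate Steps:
F(k) = 2*k
-335*(F(-2) + 61) = -335*(2*(-2) + 61) = -335*(-4 + 61) = -335*57 = -19095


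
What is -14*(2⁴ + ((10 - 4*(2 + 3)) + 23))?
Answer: -406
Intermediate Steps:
-14*(2⁴ + ((10 - 4*(2 + 3)) + 23)) = -14*(16 + ((10 - 4*5) + 23)) = -14*(16 + ((10 - 20) + 23)) = -14*(16 + (-10 + 23)) = -14*(16 + 13) = -14*29 = -406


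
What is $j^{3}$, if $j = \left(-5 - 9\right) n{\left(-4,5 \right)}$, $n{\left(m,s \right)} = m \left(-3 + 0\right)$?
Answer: $-4741632$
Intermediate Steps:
$n{\left(m,s \right)} = - 3 m$ ($n{\left(m,s \right)} = m \left(-3\right) = - 3 m$)
$j = -168$ ($j = \left(-5 - 9\right) \left(\left(-3\right) \left(-4\right)\right) = \left(-5 - 9\right) 12 = \left(-14\right) 12 = -168$)
$j^{3} = \left(-168\right)^{3} = -4741632$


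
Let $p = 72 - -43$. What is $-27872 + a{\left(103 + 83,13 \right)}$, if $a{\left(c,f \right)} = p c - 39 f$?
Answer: $-6989$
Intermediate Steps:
$p = 115$ ($p = 72 + 43 = 115$)
$a{\left(c,f \right)} = - 39 f + 115 c$ ($a{\left(c,f \right)} = 115 c - 39 f = - 39 f + 115 c$)
$-27872 + a{\left(103 + 83,13 \right)} = -27872 + \left(\left(-39\right) 13 + 115 \left(103 + 83\right)\right) = -27872 + \left(-507 + 115 \cdot 186\right) = -27872 + \left(-507 + 21390\right) = -27872 + 20883 = -6989$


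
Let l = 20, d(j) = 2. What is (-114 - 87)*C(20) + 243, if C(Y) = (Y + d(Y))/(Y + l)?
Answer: 2649/20 ≈ 132.45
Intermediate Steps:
C(Y) = (2 + Y)/(20 + Y) (C(Y) = (Y + 2)/(Y + 20) = (2 + Y)/(20 + Y))
(-114 - 87)*C(20) + 243 = (-114 - 87)*((2 + 20)/(20 + 20)) + 243 = -201*22/40 + 243 = -201*11/20 + 243 = -2211/20 + 243 = 2649/20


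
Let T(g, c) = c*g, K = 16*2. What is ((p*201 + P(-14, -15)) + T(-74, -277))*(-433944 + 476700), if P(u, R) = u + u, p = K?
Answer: 1150221912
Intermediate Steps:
K = 32
p = 32
P(u, R) = 2*u
((p*201 + P(-14, -15)) + T(-74, -277))*(-433944 + 476700) = ((32*201 + 2*(-14)) - 277*(-74))*(-433944 + 476700) = ((6432 - 28) + 20498)*42756 = (6404 + 20498)*42756 = 26902*42756 = 1150221912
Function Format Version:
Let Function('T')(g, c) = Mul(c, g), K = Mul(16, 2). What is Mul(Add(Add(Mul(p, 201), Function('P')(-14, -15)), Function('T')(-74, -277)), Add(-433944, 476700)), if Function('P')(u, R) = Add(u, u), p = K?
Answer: 1150221912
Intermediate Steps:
K = 32
p = 32
Function('P')(u, R) = Mul(2, u)
Mul(Add(Add(Mul(p, 201), Function('P')(-14, -15)), Function('T')(-74, -277)), Add(-433944, 476700)) = Mul(Add(Add(Mul(32, 201), Mul(2, -14)), Mul(-277, -74)), Add(-433944, 476700)) = Mul(Add(Add(6432, -28), 20498), 42756) = Mul(Add(6404, 20498), 42756) = Mul(26902, 42756) = 1150221912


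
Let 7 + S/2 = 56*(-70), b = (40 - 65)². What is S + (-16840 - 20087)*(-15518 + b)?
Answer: 549945957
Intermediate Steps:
b = 625 (b = (-25)² = 625)
S = -7854 (S = -14 + 2*(56*(-70)) = -14 + 2*(-3920) = -14 - 7840 = -7854)
S + (-16840 - 20087)*(-15518 + b) = -7854 + (-16840 - 20087)*(-15518 + 625) = -7854 - 36927*(-14893) = -7854 + 549953811 = 549945957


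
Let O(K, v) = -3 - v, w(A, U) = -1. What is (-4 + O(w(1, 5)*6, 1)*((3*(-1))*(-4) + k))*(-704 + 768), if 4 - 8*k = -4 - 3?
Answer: -3680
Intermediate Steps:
k = 11/8 (k = ½ - (-4 - 3)/8 = ½ - ⅛*(-7) = ½ + 7/8 = 11/8 ≈ 1.3750)
(-4 + O(w(1, 5)*6, 1)*((3*(-1))*(-4) + k))*(-704 + 768) = (-4 + (-3 - 1*1)*((3*(-1))*(-4) + 11/8))*(-704 + 768) = (-4 + (-3 - 1)*(-3*(-4) + 11/8))*64 = (-4 - 4*(12 + 11/8))*64 = (-4 - 4*107/8)*64 = (-4 - 107/2)*64 = -115/2*64 = -3680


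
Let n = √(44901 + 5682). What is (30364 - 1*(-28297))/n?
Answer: 58661*√50583/50583 ≈ 260.82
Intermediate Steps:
n = √50583 ≈ 224.91
(30364 - 1*(-28297))/n = (30364 - 1*(-28297))/(√50583) = (30364 + 28297)*(√50583/50583) = 58661*(√50583/50583) = 58661*√50583/50583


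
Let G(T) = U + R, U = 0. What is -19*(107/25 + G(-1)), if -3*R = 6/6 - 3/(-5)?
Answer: -5339/75 ≈ -71.187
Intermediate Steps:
R = -8/15 (R = -(6/6 - 3/(-5))/3 = -(6*(⅙) - 3*(-⅕))/3 = -(1 + ⅗)/3 = -⅓*8/5 = -8/15 ≈ -0.53333)
G(T) = -8/15 (G(T) = 0 - 8/15 = -8/15)
-19*(107/25 + G(-1)) = -19*(107/25 - 8/15) = -19*281/75 = -5339/75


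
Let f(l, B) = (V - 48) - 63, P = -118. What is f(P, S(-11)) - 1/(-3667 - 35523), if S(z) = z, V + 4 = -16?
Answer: -5133889/39190 ≈ -131.00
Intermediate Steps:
V = -20 (V = -4 - 16 = -20)
f(l, B) = -131 (f(l, B) = (-20 - 48) - 63 = -68 - 63 = -131)
f(P, S(-11)) - 1/(-3667 - 35523) = -131 - 1/(-3667 - 35523) = -131 - 1/(-39190) = -131 - 1*(-1/39190) = -131 + 1/39190 = -5133889/39190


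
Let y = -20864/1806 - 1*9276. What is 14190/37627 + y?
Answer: -315552042250/33977181 ≈ -9287.2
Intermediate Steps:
y = -8386660/903 (y = -20864*1/1806 - 9276 = -10432/903 - 9276 = -8386660/903 ≈ -9287.5)
14190/37627 + y = 14190/37627 - 8386660/903 = -315552042250/33977181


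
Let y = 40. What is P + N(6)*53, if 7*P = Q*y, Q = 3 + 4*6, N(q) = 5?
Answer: 2935/7 ≈ 419.29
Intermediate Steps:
Q = 27 (Q = 3 + 24 = 27)
P = 1080/7 (P = (27*40)/7 = (⅐)*1080 = 1080/7 ≈ 154.29)
P + N(6)*53 = 1080/7 + 5*53 = 1080/7 + 265 = 2935/7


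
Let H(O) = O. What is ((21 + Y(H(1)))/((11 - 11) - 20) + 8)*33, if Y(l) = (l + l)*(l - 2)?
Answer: 4653/20 ≈ 232.65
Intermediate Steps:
Y(l) = 2*l*(-2 + l) (Y(l) = (2*l)*(-2 + l) = 2*l*(-2 + l))
((21 + Y(H(1)))/((11 - 11) - 20) + 8)*33 = ((21 + 2*1*(-2 + 1))/((11 - 11) - 20) + 8)*33 = ((21 + 2*1*(-1))/(0 - 20) + 8)*33 = ((21 - 2)/(-20) + 8)*33 = (19*(-1/20) + 8)*33 = (-19/20 + 8)*33 = (141/20)*33 = 4653/20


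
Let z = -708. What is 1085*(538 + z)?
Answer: -184450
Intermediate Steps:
1085*(538 + z) = 1085*(538 - 708) = 1085*(-170) = -184450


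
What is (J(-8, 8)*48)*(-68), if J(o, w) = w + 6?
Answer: -45696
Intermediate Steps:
J(o, w) = 6 + w
(J(-8, 8)*48)*(-68) = ((6 + 8)*48)*(-68) = (14*48)*(-68) = 672*(-68) = -45696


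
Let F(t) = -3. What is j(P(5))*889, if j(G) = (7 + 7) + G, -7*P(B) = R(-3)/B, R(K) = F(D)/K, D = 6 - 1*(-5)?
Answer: 62103/5 ≈ 12421.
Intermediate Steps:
D = 11 (D = 6 + 5 = 11)
R(K) = -3/K
P(B) = -1/(7*B) (P(B) = -(-3/(-3))/(7*B) = -(-3*(-⅓))/(7*B) = -1/(7*B))
j(G) = 14 + G
j(P(5))*889 = (14 - ⅐/5)*889 = (14 - ⅐*⅕)*889 = (14 - 1/35)*889 = (489/35)*889 = 62103/5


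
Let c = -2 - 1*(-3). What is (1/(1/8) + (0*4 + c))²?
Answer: 81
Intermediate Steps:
c = 1 (c = -2 + 3 = 1)
(1/(1/8) + (0*4 + c))² = (1/(1/8) + (0*4 + 1))² = (1/(⅛) + (0 + 1))² = (8 + 1)² = 9² = 81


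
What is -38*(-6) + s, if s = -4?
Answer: 224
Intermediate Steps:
-38*(-6) + s = -38*(-6) - 4 = 228 - 4 = 224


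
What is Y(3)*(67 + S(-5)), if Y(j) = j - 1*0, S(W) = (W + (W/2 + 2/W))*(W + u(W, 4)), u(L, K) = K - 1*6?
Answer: 3669/10 ≈ 366.90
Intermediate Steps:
u(L, K) = -6 + K (u(L, K) = K - 6 = -6 + K)
S(W) = (-2 + W)*(2/W + 3*W/2) (S(W) = (W + (W/2 + 2/W))*(W + (-6 + 4)) = (W + (W*(½) + 2/W))*(W - 2) = (W + (W/2 + 2/W))*(-2 + W) = (2/W + 3*W/2)*(-2 + W) = (-2 + W)*(2/W + 3*W/2))
Y(j) = j (Y(j) = j + 0 = j)
Y(3)*(67 + S(-5)) = 3*(67 + (2 - 4/(-5) - 3*(-5) + (3/2)*(-5)²)) = 3*(67 + (2 - 4*(-⅕) + 15 + (3/2)*25)) = 3*(67 + (2 + ⅘ + 15 + 75/2)) = 3*(67 + 553/10) = 3*(1223/10) = 3669/10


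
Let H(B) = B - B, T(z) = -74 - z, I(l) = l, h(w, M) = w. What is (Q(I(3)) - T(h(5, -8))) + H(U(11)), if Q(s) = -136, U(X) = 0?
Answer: -57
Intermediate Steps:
H(B) = 0
(Q(I(3)) - T(h(5, -8))) + H(U(11)) = (-136 - (-74 - 1*5)) + 0 = (-136 - (-74 - 5)) + 0 = (-136 - 1*(-79)) + 0 = (-136 + 79) + 0 = -57 + 0 = -57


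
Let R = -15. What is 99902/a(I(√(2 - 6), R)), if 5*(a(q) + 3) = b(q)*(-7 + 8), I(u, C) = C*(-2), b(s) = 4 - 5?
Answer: -249755/8 ≈ -31219.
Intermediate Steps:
b(s) = -1
I(u, C) = -2*C
a(q) = -16/5 (a(q) = -3 + (-(-7 + 8))/5 = -3 + (-1*1)/5 = -3 + (⅕)*(-1) = -3 - ⅕ = -16/5)
99902/a(I(√(2 - 6), R)) = 99902/(-16/5) = 99902*(-5/16) = -249755/8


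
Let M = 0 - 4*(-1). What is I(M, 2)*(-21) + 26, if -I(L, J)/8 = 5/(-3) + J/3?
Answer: -142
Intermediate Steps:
M = 4 (M = 0 + 4 = 4)
I(L, J) = 40/3 - 8*J/3 (I(L, J) = -8*(5/(-3) + J/3) = -8*(5*(-⅓) + J*(⅓)) = -8*(-5/3 + J/3) = 40/3 - 8*J/3)
I(M, 2)*(-21) + 26 = (40/3 - 8/3*2)*(-21) + 26 = (40/3 - 16/3)*(-21) + 26 = 8*(-21) + 26 = -168 + 26 = -142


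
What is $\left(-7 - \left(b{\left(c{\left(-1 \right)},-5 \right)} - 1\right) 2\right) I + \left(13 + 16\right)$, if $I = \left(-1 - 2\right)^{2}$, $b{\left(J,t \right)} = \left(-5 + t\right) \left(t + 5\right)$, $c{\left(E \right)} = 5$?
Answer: $-16$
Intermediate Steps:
$b{\left(J,t \right)} = \left(-5 + t\right) \left(5 + t\right)$
$I = 9$ ($I = \left(-3\right)^{2} = 9$)
$\left(-7 - \left(b{\left(c{\left(-1 \right)},-5 \right)} - 1\right) 2\right) I + \left(13 + 16\right) = \left(-7 - \left(\left(-25 + \left(-5\right)^{2}\right) - 1\right) 2\right) 9 + \left(13 + 16\right) = \left(-7 - \left(\left(-25 + 25\right) - 1\right) 2\right) 9 + 29 = \left(-7 - \left(0 - 1\right) 2\right) 9 + 29 = \left(-7 - \left(-1\right) 2\right) 9 + 29 = \left(-7 - -2\right) 9 + 29 = \left(-7 + 2\right) 9 + 29 = \left(-5\right) 9 + 29 = -45 + 29 = -16$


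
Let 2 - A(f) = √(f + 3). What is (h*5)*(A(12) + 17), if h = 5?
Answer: 475 - 25*√15 ≈ 378.18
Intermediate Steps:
A(f) = 2 - √(3 + f) (A(f) = 2 - √(f + 3) = 2 - √(3 + f))
(h*5)*(A(12) + 17) = (5*5)*((2 - √(3 + 12)) + 17) = 25*((2 - √15) + 17) = 25*(19 - √15) = 475 - 25*√15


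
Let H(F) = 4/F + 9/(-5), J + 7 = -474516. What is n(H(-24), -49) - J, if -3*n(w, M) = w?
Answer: 42707129/90 ≈ 4.7452e+5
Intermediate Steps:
J = -474523 (J = -7 - 474516 = -474523)
H(F) = -9/5 + 4/F (H(F) = 4/F + 9*(-⅕) = 4/F - 9/5 = -9/5 + 4/F)
n(w, M) = -w/3
n(H(-24), -49) - J = -(-9/5 + 4/(-24))/3 - 1*(-474523) = -(-9/5 + 4*(-1/24))/3 + 474523 = -(-9/5 - ⅙)/3 + 474523 = -⅓*(-59/30) + 474523 = 59/90 + 474523 = 42707129/90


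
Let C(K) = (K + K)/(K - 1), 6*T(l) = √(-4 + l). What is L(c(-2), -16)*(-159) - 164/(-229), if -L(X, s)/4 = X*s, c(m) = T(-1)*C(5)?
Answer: 164/229 - 4240*I*√5 ≈ 0.71616 - 9480.9*I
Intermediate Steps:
T(l) = √(-4 + l)/6
C(K) = 2*K/(-1 + K) (C(K) = (2*K)/(-1 + K) = 2*K/(-1 + K))
c(m) = 5*I*√5/12 (c(m) = (√(-4 - 1)/6)*(2*5/(-1 + 5)) = (√(-5)/6)*(2*5/4) = ((I*√5)/6)*(2*5*(¼)) = (I*√5/6)*(5/2) = 5*I*√5/12)
L(X, s) = -4*X*s
L(c(-2), -16)*(-159) - 164/(-229) = -4*5*I*√5/12*(-16)*(-159) - 164/(-229) = (80*I*√5/3)*(-159) - 164*(-1/229) = -4240*I*√5 + 164/229 = 164/229 - 4240*I*√5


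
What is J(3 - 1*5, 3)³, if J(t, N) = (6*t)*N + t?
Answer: -54872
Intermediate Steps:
J(t, N) = t + 6*N*t (J(t, N) = 6*N*t + t = t + 6*N*t)
J(3 - 1*5, 3)³ = ((3 - 1*5)*(1 + 6*3))³ = ((3 - 5)*(1 + 18))³ = (-2*19)³ = (-38)³ = -54872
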